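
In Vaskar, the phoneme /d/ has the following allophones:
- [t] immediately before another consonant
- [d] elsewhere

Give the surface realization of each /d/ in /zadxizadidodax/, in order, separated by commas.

[t], [d], [d], [d]

Occurrence 1 (position 3): immediately before another consonant → [t].
Occurrence 2 (position 8): no conditioning environment matches → elsewhere allophone [d].
Occurrence 3 (position 10): no conditioning environment matches → elsewhere allophone [d].
Occurrence 4 (position 12): no conditioning environment matches → elsewhere allophone [d].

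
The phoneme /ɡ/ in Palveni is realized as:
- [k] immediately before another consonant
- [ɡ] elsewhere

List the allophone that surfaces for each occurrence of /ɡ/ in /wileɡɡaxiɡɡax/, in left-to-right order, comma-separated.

[k], [ɡ], [k], [ɡ]

Occurrence 1 (position 5): immediately before another consonant → [k].
Occurrence 2 (position 6): no conditioning environment matches → elsewhere allophone [ɡ].
Occurrence 3 (position 10): immediately before another consonant → [k].
Occurrence 4 (position 11): no conditioning environment matches → elsewhere allophone [ɡ].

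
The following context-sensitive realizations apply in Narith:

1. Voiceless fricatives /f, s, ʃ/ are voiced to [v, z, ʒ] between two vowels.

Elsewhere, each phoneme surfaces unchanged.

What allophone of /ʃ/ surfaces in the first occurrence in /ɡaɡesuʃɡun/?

/ʃ/ (between /u/ and /ɡ/) is in the target of rule 1 but the environment (between two vowels) is not met → [ʃ].

[ʃ]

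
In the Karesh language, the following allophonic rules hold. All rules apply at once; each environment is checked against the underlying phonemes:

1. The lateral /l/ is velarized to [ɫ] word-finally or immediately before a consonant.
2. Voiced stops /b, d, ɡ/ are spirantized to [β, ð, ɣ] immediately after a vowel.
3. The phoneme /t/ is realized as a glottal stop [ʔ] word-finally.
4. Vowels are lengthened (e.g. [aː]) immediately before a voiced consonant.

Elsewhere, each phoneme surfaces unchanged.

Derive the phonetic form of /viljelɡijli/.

[viːɫjeːɫɡiːjli]

/v/ — not in any rule's target class → [v].
/i/ (between /v/ and /l/) occurs before a voiced consonant → [iː] by rule 4.
/l/ (between /i/ and /j/): word-finally or immediately before a consonant, so rule 1 applies → [ɫ].
/j/ — not in any rule's target class → [j].
/e/ — between /j/ and /l/, before a voiced consonant — surfaces as [eː] (rule 4).
/l/ meets the environment for rule 1 (word-finally or immediately before a consonant) → [ɫ].
/ɡ/ (between /l/ and /i/): rule 2 targets it, but not immediately after a vowel → unchanged [ɡ].
Rule 4 applies to /i/ (between /ɡ/ and /j/: before a voiced consonant) → [iː].
/j/ (between /i/ and /l/): no rule targets it → [j].
/l/ (between /j/ and /i/) is in the target of rule 1 but the environment (word-finally or immediately before a consonant) is not met → [l].
/i/ (word-final): rule 4 targets it, but not before a voiced consonant → unchanged [i].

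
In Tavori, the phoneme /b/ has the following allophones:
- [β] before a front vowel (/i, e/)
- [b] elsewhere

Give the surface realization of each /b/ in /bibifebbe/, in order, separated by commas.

Occurrence 1 (position 1): before a front vowel (/i, e/) → [β].
Occurrence 2 (position 3): before a front vowel (/i, e/) → [β].
Occurrence 3 (position 7): no conditioning environment matches → elsewhere allophone [b].
Occurrence 4 (position 8): before a front vowel (/i, e/) → [β].

[β], [β], [b], [β]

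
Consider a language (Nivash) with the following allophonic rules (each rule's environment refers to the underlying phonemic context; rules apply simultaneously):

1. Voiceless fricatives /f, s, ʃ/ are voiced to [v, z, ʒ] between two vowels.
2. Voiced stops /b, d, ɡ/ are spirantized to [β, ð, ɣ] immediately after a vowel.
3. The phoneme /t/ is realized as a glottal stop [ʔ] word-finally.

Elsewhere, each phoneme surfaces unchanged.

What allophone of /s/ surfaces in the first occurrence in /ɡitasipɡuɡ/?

[z]

Rule 1 applies to /s/ (between /a/ and /i/: between two vowels) → [z].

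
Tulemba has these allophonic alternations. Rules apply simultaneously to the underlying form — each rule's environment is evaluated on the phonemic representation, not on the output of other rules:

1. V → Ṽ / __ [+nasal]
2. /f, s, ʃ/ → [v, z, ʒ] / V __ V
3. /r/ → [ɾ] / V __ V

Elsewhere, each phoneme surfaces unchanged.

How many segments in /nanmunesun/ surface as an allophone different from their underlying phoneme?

Segments that undergo a rule: /a/ → [ã] (rule 1); /u/ → [ũ] (rule 1); /s/ → [z] (rule 2); /u/ → [ũ] (rule 1).
All other segments surface unchanged.

4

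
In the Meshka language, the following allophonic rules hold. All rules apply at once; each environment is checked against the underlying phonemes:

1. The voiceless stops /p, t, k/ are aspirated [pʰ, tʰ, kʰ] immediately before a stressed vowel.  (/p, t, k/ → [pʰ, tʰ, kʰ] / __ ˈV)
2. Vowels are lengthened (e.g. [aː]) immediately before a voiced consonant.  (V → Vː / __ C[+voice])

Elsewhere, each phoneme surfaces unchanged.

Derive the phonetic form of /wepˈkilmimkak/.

/e/ — between /w/ and /p/; rule 2 does not apply here → [e].
/p/ — between /e/ and /k/; rule 1 does not apply here → [p].
/k/ — between /p/ and /i/, immediately before a stressed vowel — surfaces as [kʰ] (rule 1).
/i/ (between /k/ and /l/) occurs before a voiced consonant → [iː] by rule 2.
/i/ (between /m/ and /m/): before a voiced consonant, so rule 2 applies → [iː].
/k/ (between /m/ and /a/) fails the environment for rule 1, so it stays [k].
/a/ — between /k/ and /k/; rule 2 does not apply here → [a].
/k/ (word-final) fails the environment for rule 1, so it stays [k].

[wepˈkʰiːlmiːmkak]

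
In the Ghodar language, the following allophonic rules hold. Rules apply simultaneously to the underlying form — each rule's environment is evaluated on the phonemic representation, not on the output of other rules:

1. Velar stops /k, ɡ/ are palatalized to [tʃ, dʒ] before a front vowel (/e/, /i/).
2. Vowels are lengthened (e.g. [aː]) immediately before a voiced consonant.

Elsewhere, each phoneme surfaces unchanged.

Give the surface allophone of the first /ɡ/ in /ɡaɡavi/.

/ɡ/ (word-initial): rule 1 targets it, but not before a front vowel → unchanged [ɡ].

[ɡ]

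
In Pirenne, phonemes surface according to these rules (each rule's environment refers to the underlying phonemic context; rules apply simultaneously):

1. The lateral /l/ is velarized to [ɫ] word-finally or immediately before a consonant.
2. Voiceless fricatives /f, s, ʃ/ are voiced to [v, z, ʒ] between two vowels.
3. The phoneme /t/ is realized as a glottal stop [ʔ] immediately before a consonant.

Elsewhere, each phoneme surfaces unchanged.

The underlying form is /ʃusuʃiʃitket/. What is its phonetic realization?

[ʃuzuʒiʒiʔket]

/ʃ/ (word-initial): rule 2 targets it, but not between two vowels → unchanged [ʃ].
Rule 2 applies to /s/ (between /u/ and /u/: between two vowels) → [z].
Rule 2 applies to /ʃ/ (between /u/ and /i/: between two vowels) → [ʒ].
/ʃ/ meets the environment for rule 2 (between two vowels) → [ʒ].
/t/ — between /i/ and /k/, immediately before a consonant — surfaces as [ʔ] (rule 3).
/t/ — word-final; rule 3 does not apply here → [t].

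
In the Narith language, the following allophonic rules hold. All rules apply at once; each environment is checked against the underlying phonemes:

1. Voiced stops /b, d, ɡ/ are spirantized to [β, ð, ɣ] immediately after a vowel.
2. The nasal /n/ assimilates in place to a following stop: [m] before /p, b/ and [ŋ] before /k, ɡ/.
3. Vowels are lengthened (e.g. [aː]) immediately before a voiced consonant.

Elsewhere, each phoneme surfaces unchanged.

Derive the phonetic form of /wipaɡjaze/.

/w/ (word-initial) is unaffected → [w].
/i/ (between /w/ and /p/) is in the target of rule 3 but the environment (before a voiced consonant) is not met → [i].
/p/ (between /i/ and /a/) is unaffected → [p].
/a/ (between /p/ and /ɡ/) occurs before a voiced consonant → [aː] by rule 3.
Rule 1 applies to /ɡ/ (between /a/ and /j/: immediately after a vowel) → [ɣ].
/j/ (between /ɡ/ and /a/) is unaffected → [j].
/a/ meets the environment for rule 3 (before a voiced consonant) → [aː].
/z/ stays [z].
/e/ (word-final) fails the environment for rule 3, so it stays [e].

[wipaːɣjaːze]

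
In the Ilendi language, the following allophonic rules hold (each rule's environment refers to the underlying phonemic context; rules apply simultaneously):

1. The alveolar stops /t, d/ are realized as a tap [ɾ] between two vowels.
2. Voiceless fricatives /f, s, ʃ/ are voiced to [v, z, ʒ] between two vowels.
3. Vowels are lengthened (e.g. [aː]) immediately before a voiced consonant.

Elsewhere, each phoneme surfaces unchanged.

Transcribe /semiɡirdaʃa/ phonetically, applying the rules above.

[seːmiːɡiːrdaʒa]

/s/ (word-initial): rule 2 targets it, but not between two vowels → unchanged [s].
/e/ — between /s/ and /m/, before a voiced consonant — surfaces as [eː] (rule 3).
/m/ — not in any rule's target class → [m].
/i/ (between /m/ and /ɡ/): before a voiced consonant, so rule 3 applies → [iː].
/ɡ/ (between /i/ and /i/) is unaffected → [ɡ].
/i/ (between /ɡ/ and /r/): before a voiced consonant, so rule 3 applies → [iː].
/r/ (between /i/ and /d/) is unaffected → [r].
/d/ (between /r/ and /a/) fails the environment for rule 1, so it stays [d].
/a/ (between /d/ and /ʃ/) fails the environment for rule 3, so it stays [a].
/ʃ/ (between /a/ and /a/): between two vowels, so rule 2 applies → [ʒ].
/a/ — word-final; rule 3 does not apply here → [a].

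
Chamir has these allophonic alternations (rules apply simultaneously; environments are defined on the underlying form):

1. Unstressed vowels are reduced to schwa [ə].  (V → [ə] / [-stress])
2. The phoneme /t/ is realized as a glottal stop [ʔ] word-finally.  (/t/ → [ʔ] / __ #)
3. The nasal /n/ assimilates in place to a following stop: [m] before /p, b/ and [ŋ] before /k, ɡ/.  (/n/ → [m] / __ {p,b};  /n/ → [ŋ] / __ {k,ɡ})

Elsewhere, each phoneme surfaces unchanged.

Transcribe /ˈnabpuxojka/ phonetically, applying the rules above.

/n/ (word-initial): rule 3 targets it, but not before a labial or velar stop → unchanged [n].
/a/ — between /n/ and /b/; rule 1 does not apply here → [a].
/b/ (between /a/ and /p/): no rule targets it → [b].
/p/ stays [p].
/u/ (between /p/ and /x/) occurs in an unstressed syllable → [ə] by rule 1.
/x/ stays [x].
/o/ (between /x/ and /j/): in an unstressed syllable, so rule 1 applies → [ə].
/j/ (between /o/ and /k/): no rule targets it → [j].
/k/ (between /j/ and /a/) is unaffected → [k].
/a/ meets the environment for rule 1 (in an unstressed syllable) → [ə].

[ˈnabpəxəjkə]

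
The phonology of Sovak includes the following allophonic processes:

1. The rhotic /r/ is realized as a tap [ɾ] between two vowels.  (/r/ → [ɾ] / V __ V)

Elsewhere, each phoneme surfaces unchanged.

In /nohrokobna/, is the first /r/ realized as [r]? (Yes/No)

/r/ (between /h/ and /o/) is in the target of rule 1 but the environment (between two vowels) is not met → [r].
The actual realization is [r], which matches [r].

Yes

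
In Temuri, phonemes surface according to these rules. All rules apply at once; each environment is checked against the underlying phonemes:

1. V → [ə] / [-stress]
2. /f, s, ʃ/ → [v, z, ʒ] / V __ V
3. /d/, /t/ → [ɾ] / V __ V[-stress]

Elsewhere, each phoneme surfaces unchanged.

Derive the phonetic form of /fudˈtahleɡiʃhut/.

/f/ (word-initial) fails the environment for rule 2, so it stays [f].
Rule 1 applies to /u/ (between /f/ and /d/: in an unstressed syllable) → [ə].
/d/ (between /u/ and /t/): rule 3 targets it, but not between a vowel and a following unstressed vowel → unchanged [d].
/t/ (between /d/ and /a/) fails the environment for rule 3, so it stays [t].
/a/ (between /t/ and /h/) is in the target of rule 1 but the environment (in an unstressed syllable) is not met → [a].
/h/ stays [h].
/l/ (between /h/ and /e/) is unaffected → [l].
/e/ (between /l/ and /ɡ/) occurs in an unstressed syllable → [ə] by rule 1.
/ɡ/ (between /e/ and /i/): no rule targets it → [ɡ].
/i/ — between /ɡ/ and /ʃ/, in an unstressed syllable — surfaces as [ə] (rule 1).
/ʃ/ (between /i/ and /h/) fails the environment for rule 2, so it stays [ʃ].
/h/ stays [h].
/u/ meets the environment for rule 1 (in an unstressed syllable) → [ə].
/t/ (word-final): rule 3 targets it, but not between a vowel and a following unstressed vowel → unchanged [t].

[fədˈtahləɡəʃhət]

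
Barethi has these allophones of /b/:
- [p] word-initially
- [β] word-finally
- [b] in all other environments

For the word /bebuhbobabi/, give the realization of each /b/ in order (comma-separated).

[p], [b], [b], [b], [b]

Occurrence 1 (position 1): word-initially → [p].
Occurrence 2 (position 3): no conditioning environment matches → elsewhere allophone [b].
Occurrence 3 (position 6): no conditioning environment matches → elsewhere allophone [b].
Occurrence 4 (position 8): no conditioning environment matches → elsewhere allophone [b].
Occurrence 5 (position 10): no conditioning environment matches → elsewhere allophone [b].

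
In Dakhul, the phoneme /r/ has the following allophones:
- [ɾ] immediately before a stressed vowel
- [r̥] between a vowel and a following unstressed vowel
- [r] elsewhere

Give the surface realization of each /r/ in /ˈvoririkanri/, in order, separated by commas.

[r̥], [r̥], [r]

Occurrence 1 (position 3): between a vowel and a following unstressed vowel → [r̥].
Occurrence 2 (position 5): between a vowel and a following unstressed vowel → [r̥].
Occurrence 3 (position 10): no conditioning environment matches → elsewhere allophone [r].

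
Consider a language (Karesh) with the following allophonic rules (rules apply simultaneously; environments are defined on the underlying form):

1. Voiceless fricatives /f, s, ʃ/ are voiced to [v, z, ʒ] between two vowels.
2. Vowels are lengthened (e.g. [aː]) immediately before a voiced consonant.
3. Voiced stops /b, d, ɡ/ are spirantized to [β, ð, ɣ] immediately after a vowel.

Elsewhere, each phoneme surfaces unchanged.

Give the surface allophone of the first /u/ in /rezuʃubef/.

[u]

/u/ (between /z/ and /ʃ/): rule 2 targets it, but not before a voiced consonant → unchanged [u].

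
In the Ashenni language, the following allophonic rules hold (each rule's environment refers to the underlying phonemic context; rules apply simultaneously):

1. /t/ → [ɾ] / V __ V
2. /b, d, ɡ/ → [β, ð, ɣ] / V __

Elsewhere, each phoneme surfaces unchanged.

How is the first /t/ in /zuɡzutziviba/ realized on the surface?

/t/ (between /u/ and /z/) is in the target of rule 1 but the environment (between two vowels) is not met → [t].

[t]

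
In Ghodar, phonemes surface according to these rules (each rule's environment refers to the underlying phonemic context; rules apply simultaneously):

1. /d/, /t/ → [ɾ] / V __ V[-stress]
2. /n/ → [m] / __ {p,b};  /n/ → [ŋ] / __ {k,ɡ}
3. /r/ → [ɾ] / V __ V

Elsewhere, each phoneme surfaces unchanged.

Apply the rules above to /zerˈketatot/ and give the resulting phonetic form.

/z/ — not in any rule's target class → [z].
/e/ (between /z/ and /r/): no rule targets it → [e].
/r/ (between /e/ and /k/) is in the target of rule 3 but the environment (between two vowels) is not met → [r].
/k/ (between /r/ and /e/) is unaffected → [k].
/e/ — not in any rule's target class → [e].
Rule 1 applies to /t/ (between /e/ and /a/: between a vowel and a following unstressed vowel) → [ɾ].
/a/ (between /t/ and /t/): no rule targets it → [a].
/t/ (between /a/ and /o/) occurs between a vowel and a following unstressed vowel → [ɾ] by rule 1.
/o/ (between /t/ and /t/): no rule targets it → [o].
/t/ (word-final) fails the environment for rule 1, so it stays [t].

[zerˈkeɾaɾot]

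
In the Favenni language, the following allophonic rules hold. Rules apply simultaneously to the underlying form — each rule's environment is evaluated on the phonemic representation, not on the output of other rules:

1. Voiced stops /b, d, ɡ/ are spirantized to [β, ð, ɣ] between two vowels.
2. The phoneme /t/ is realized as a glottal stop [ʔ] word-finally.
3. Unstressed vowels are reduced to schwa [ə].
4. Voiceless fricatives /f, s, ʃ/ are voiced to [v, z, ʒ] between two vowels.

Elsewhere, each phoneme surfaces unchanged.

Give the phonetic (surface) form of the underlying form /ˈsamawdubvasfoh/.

[ˈsaməwdəbvəsfəh]

/s/ (word-initial) is in the target of rule 4 but the environment (between two vowels) is not met → [s].
/a/ (between /s/ and /m/) fails the environment for rule 3, so it stays [a].
/m/ (between /a/ and /a/): no rule targets it → [m].
/a/ (between /m/ and /w/): in an unstressed syllable, so rule 3 applies → [ə].
/w/ stays [w].
/d/ (between /w/ and /u/): rule 1 targets it, but not between two vowels → unchanged [d].
/u/ (between /d/ and /b/) occurs in an unstressed syllable → [ə] by rule 3.
/b/ — between /u/ and /v/; rule 1 does not apply here → [b].
/v/ (between /b/ and /a/) is unaffected → [v].
/a/ (between /v/ and /s/) occurs in an unstressed syllable → [ə] by rule 3.
/s/ (between /a/ and /f/): rule 4 targets it, but not between two vowels → unchanged [s].
/f/ (between /s/ and /o/) fails the environment for rule 4, so it stays [f].
/o/ (between /f/ and /h/) occurs in an unstressed syllable → [ə] by rule 3.
/h/ (word-final): no rule targets it → [h].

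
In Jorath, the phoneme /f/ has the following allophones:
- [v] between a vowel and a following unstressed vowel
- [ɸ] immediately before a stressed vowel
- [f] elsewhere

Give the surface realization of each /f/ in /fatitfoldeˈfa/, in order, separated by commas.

Occurrence 1 (position 1): no conditioning environment matches → elsewhere allophone [f].
Occurrence 2 (position 6): no conditioning environment matches → elsewhere allophone [f].
Occurrence 3 (position 11): immediately before a stressed vowel → [ɸ].

[f], [f], [ɸ]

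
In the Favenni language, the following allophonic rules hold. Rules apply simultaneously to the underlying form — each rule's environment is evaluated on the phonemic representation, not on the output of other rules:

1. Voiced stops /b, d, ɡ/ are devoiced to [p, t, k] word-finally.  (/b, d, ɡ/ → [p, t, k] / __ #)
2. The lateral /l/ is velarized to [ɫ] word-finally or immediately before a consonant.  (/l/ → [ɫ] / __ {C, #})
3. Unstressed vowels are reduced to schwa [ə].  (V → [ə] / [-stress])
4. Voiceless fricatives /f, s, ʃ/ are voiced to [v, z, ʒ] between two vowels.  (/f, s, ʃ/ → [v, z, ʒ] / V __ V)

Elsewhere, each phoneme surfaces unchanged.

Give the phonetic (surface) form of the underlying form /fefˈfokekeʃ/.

/f/ — word-initial; rule 4 does not apply here → [f].
/e/ meets the environment for rule 3 (in an unstressed syllable) → [ə].
/f/ — between /e/ and /f/; rule 4 does not apply here → [f].
/f/ (between /f/ and /o/) is in the target of rule 4 but the environment (between two vowels) is not met → [f].
/o/ (between /f/ and /k/): rule 3 targets it, but not in an unstressed syllable → unchanged [o].
/k/ (between /o/ and /e/): no rule targets it → [k].
Rule 3 applies to /e/ (between /k/ and /k/: in an unstressed syllable) → [ə].
/k/ — not in any rule's target class → [k].
Rule 3 applies to /e/ (between /k/ and /ʃ/: in an unstressed syllable) → [ə].
/ʃ/ (word-final): rule 4 targets it, but not between two vowels → unchanged [ʃ].

[fəfˈfokəkəʃ]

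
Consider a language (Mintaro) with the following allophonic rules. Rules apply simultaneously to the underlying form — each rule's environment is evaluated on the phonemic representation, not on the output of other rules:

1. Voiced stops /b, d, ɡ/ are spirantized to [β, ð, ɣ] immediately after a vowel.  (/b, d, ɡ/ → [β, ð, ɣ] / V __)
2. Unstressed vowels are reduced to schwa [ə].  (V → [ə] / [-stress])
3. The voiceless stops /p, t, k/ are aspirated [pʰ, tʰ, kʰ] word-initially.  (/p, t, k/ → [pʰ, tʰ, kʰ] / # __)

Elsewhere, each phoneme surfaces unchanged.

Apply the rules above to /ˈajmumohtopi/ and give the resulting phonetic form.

[ˈajməməhtəpə]

/a/ (word-initial) is in the target of rule 2 but the environment (in an unstressed syllable) is not met → [a].
Rule 2 applies to /u/ (between /m/ and /m/: in an unstressed syllable) → [ə].
/o/ meets the environment for rule 2 (in an unstressed syllable) → [ə].
/t/ (between /h/ and /o/): rule 3 targets it, but not word-initially → unchanged [t].
/o/ (between /t/ and /p/): in an unstressed syllable, so rule 2 applies → [ə].
/p/ — between /o/ and /i/; rule 3 does not apply here → [p].
Rule 2 applies to /i/ (word-final: in an unstressed syllable) → [ə].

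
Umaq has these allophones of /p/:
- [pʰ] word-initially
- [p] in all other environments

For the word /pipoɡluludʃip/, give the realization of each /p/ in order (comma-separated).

[pʰ], [p], [p]

Occurrence 1 (position 1): word-initially → [pʰ].
Occurrence 2 (position 3): no conditioning environment matches → elsewhere allophone [p].
Occurrence 3 (position 13): no conditioning environment matches → elsewhere allophone [p].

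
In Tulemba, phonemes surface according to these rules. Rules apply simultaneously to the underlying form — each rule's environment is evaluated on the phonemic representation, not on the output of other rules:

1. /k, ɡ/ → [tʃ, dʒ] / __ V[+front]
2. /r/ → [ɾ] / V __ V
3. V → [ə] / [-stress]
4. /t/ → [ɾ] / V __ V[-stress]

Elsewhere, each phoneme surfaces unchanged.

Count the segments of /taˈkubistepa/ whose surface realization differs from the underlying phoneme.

Segments that undergo a rule: /a/ → [ə] (rule 3); /i/ → [ə] (rule 3); /e/ → [ə] (rule 3); /a/ → [ə] (rule 3).
All other segments surface unchanged.

4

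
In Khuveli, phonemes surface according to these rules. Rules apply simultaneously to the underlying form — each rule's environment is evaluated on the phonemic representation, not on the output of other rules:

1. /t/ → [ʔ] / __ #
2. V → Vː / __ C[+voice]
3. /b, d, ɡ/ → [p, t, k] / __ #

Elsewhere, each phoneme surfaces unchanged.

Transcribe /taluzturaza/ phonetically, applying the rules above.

/t/ — word-initial; rule 1 does not apply here → [t].
/a/ — between /t/ and /l/, before a voiced consonant — surfaces as [aː] (rule 2).
/l/ — not in any rule's target class → [l].
/u/ — between /l/ and /z/, before a voiced consonant — surfaces as [uː] (rule 2).
/z/ (between /u/ and /t/) is unaffected → [z].
/t/ (between /z/ and /u/) fails the environment for rule 1, so it stays [t].
/u/ (between /t/ and /r/): before a voiced consonant, so rule 2 applies → [uː].
/r/ (between /u/ and /a/) is unaffected → [r].
/a/ (between /r/ and /z/): before a voiced consonant, so rule 2 applies → [aː].
/z/ stays [z].
/a/ — word-final; rule 2 does not apply here → [a].

[taːluːztuːraːza]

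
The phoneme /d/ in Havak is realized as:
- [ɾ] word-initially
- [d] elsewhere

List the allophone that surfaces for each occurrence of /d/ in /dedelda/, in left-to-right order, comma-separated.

Occurrence 1 (position 1): word-initially → [ɾ].
Occurrence 2 (position 3): no conditioning environment matches → elsewhere allophone [d].
Occurrence 3 (position 6): no conditioning environment matches → elsewhere allophone [d].

[ɾ], [d], [d]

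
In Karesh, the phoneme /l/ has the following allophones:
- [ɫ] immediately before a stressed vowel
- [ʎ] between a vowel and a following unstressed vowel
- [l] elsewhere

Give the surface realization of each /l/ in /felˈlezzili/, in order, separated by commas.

Occurrence 1 (position 3): no conditioning environment matches → elsewhere allophone [l].
Occurrence 2 (position 4): immediately before a stressed vowel → [ɫ].
Occurrence 3 (position 9): between a vowel and a following unstressed vowel → [ʎ].

[l], [ɫ], [ʎ]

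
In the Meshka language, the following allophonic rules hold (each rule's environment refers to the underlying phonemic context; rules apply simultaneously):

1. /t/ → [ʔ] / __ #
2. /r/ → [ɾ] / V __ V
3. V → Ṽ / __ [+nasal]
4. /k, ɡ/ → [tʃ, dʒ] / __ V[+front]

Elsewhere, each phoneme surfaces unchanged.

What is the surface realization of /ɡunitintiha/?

[ɡũnitĩntiha]

/ɡ/ — word-initial; rule 4 does not apply here → [ɡ].
Rule 3 applies to /u/ (between /ɡ/ and /n/: before a nasal consonant) → [ũ].
/n/ stays [n].
/i/ (between /n/ and /t/) is in the target of rule 3 but the environment (before a nasal consonant) is not met → [i].
/t/ (between /i/ and /i/): rule 1 targets it, but not word-finally → unchanged [t].
/i/ — between /t/ and /n/, before a nasal consonant — surfaces as [ĩ] (rule 3).
/n/ stays [n].
/t/ (between /n/ and /i/) is in the target of rule 1 but the environment (word-finally) is not met → [t].
/i/ (between /t/ and /h/): rule 3 targets it, but not before a nasal consonant → unchanged [i].
/h/ (between /i/ and /a/): no rule targets it → [h].
/a/ — word-final; rule 3 does not apply here → [a].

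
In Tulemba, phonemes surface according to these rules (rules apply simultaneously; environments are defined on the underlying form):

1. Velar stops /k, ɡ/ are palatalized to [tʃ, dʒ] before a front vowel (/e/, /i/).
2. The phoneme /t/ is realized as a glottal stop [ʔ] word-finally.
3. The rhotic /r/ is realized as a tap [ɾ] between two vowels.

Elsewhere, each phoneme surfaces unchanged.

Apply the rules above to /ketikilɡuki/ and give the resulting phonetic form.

/k/ (word-initial) occurs before a front vowel → [tʃ] by rule 1.
/e/ (between /k/ and /t/): no rule targets it → [e].
/t/ (between /e/ and /i/) fails the environment for rule 2, so it stays [t].
/i/ stays [i].
/k/ (between /i/ and /i/): before a front vowel, so rule 1 applies → [tʃ].
/i/ stays [i].
/l/ — not in any rule's target class → [l].
/ɡ/ (between /l/ and /u/) fails the environment for rule 1, so it stays [ɡ].
/u/ — not in any rule's target class → [u].
/k/ (between /u/ and /i/) occurs before a front vowel → [tʃ] by rule 1.
/i/ stays [i].

[tʃetitʃilɡutʃi]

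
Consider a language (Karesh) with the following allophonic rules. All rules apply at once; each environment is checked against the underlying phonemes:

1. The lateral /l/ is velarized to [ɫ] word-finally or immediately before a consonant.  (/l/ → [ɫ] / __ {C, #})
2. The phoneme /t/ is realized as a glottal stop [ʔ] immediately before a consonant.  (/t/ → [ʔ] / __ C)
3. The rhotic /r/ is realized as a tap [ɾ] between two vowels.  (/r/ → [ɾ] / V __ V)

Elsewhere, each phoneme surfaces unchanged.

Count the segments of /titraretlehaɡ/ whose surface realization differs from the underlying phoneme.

3

Segments that undergo a rule: /t/ → [ʔ] (rule 2); /r/ → [ɾ] (rule 3); /t/ → [ʔ] (rule 2).
All other segments surface unchanged.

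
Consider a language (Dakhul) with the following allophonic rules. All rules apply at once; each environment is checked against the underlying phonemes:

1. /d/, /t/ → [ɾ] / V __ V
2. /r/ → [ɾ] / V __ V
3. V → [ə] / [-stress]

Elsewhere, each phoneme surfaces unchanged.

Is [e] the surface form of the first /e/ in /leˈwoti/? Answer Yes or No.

/e/ — between /l/ and /w/, in an unstressed syllable — surfaces as [ə] (rule 3).
The actual realization is [ə], not [e].

No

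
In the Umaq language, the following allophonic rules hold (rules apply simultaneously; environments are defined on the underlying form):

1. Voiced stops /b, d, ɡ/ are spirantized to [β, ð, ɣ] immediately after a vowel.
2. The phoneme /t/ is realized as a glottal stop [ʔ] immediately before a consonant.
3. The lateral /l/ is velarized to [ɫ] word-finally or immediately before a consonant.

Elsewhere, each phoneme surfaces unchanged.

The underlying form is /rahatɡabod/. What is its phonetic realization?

[rahaʔɡaβoð]

/r/ stays [r].
/a/ (between /r/ and /h/) is unaffected → [a].
/h/ (between /a/ and /a/) is unaffected → [h].
/a/ — not in any rule's target class → [a].
Rule 2 applies to /t/ (between /a/ and /ɡ/: immediately before a consonant) → [ʔ].
/ɡ/ — between /t/ and /a/; rule 1 does not apply here → [ɡ].
/a/ (between /ɡ/ and /b/) is unaffected → [a].
/b/ — between /a/ and /o/, immediately after a vowel — surfaces as [β] (rule 1).
/o/ (between /b/ and /d/): no rule targets it → [o].
Rule 1 applies to /d/ (word-final: immediately after a vowel) → [ð].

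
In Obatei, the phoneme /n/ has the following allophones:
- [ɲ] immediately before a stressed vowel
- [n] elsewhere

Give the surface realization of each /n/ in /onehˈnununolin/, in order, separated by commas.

Occurrence 1 (position 2): no conditioning environment matches → elsewhere allophone [n].
Occurrence 2 (position 5): immediately before a stressed vowel → [ɲ].
Occurrence 3 (position 7): no conditioning environment matches → elsewhere allophone [n].
Occurrence 4 (position 9): no conditioning environment matches → elsewhere allophone [n].
Occurrence 5 (position 13): no conditioning environment matches → elsewhere allophone [n].

[n], [ɲ], [n], [n], [n]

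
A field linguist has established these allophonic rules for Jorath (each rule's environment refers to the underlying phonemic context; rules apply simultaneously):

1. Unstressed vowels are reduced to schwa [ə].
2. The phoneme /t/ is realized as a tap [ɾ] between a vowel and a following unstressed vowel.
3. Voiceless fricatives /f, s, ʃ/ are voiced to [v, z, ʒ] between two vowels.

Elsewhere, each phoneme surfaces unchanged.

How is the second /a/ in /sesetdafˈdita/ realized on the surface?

[ə]

/a/ (word-final): in an unstressed syllable, so rule 1 applies → [ə].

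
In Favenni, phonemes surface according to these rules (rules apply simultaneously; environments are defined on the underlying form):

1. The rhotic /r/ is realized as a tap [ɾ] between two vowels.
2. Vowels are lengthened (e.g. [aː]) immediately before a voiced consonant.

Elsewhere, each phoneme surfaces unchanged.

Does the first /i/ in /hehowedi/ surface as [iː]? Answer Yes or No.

/i/ (word-final) fails the environment for rule 2, so it stays [i].
The actual realization is [i], not [iː].

No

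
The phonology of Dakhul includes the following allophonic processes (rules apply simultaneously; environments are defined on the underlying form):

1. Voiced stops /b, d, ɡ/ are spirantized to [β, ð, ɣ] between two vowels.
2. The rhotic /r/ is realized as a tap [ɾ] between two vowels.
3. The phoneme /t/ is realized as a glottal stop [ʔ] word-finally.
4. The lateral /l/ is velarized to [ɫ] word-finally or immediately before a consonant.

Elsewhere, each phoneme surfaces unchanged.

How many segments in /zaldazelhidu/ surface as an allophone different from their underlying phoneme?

3

Segments that undergo a rule: /l/ → [ɫ] (rule 4); /l/ → [ɫ] (rule 4); /d/ → [ð] (rule 1).
All other segments surface unchanged.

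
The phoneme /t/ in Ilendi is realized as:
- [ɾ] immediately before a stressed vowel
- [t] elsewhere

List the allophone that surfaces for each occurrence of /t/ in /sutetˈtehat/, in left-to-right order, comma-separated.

[t], [t], [ɾ], [t]

Occurrence 1 (position 3): no conditioning environment matches → elsewhere allophone [t].
Occurrence 2 (position 5): no conditioning environment matches → elsewhere allophone [t].
Occurrence 3 (position 6): immediately before a stressed vowel → [ɾ].
Occurrence 4 (position 10): no conditioning environment matches → elsewhere allophone [t].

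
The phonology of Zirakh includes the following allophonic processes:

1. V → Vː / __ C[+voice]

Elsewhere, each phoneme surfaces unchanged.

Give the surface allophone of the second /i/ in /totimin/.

[iː]

Rule 1 applies to /i/ (between /m/ and /n/: before a voiced consonant) → [iː].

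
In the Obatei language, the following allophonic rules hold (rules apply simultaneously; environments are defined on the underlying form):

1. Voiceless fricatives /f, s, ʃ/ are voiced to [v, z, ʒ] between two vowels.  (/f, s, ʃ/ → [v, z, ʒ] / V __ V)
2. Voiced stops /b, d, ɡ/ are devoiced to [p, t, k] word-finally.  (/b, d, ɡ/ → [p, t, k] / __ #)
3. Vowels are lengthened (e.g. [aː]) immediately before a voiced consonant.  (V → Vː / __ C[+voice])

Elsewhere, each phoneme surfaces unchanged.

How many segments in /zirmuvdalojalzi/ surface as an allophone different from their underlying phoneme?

5

Segments that undergo a rule: /i/ → [iː] (rule 3); /u/ → [uː] (rule 3); /a/ → [aː] (rule 3); /o/ → [oː] (rule 3); /a/ → [aː] (rule 3).
All other segments surface unchanged.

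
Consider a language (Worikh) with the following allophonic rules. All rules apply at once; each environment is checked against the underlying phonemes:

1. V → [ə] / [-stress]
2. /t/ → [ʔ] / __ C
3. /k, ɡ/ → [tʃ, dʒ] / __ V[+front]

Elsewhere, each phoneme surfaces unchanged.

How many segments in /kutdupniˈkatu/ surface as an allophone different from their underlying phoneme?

Segments that undergo a rule: /u/ → [ə] (rule 1); /t/ → [ʔ] (rule 2); /u/ → [ə] (rule 1); /i/ → [ə] (rule 1); /u/ → [ə] (rule 1).
All other segments surface unchanged.

5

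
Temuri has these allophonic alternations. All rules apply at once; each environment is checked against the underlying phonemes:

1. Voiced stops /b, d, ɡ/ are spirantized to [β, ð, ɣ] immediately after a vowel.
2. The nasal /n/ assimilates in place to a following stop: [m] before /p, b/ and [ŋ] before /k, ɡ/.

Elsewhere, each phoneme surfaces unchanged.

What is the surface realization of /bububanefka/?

[buβuβanefka]

/b/ (word-initial) is in the target of rule 1 but the environment (immediately after a vowel) is not met → [b].
/u/ (between /b/ and /b/) is unaffected → [u].
Rule 1 applies to /b/ (between /u/ and /u/: immediately after a vowel) → [β].
/u/ (between /b/ and /b/): no rule targets it → [u].
Rule 1 applies to /b/ (between /u/ and /a/: immediately after a vowel) → [β].
/a/ (between /b/ and /n/): no rule targets it → [a].
/n/ (between /a/ and /e/): rule 2 targets it, but not before a labial or velar stop → unchanged [n].
/e/ stays [e].
/f/ (between /e/ and /k/) is unaffected → [f].
/k/ (between /f/ and /a/) is unaffected → [k].
/a/ (word-final) is unaffected → [a].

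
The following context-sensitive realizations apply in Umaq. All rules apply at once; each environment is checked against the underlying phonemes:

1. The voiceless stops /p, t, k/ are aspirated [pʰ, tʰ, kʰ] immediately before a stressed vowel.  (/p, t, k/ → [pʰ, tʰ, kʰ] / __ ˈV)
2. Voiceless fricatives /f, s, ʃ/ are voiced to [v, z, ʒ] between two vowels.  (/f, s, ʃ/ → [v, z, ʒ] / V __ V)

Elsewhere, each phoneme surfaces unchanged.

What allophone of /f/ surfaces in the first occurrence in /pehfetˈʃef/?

[f]

/f/ — between /h/ and /e/; rule 2 does not apply here → [f].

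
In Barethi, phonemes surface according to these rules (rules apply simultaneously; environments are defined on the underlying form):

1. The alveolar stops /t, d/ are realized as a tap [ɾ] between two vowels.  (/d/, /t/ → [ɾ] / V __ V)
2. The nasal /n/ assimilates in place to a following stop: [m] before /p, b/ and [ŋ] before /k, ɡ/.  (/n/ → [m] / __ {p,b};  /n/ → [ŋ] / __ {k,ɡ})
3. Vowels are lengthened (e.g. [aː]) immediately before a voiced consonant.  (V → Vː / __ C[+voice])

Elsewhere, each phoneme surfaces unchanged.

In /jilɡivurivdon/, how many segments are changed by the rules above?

5

Segments that undergo a rule: /i/ → [iː] (rule 3); /i/ → [iː] (rule 3); /u/ → [uː] (rule 3); /i/ → [iː] (rule 3); /o/ → [oː] (rule 3).
All other segments surface unchanged.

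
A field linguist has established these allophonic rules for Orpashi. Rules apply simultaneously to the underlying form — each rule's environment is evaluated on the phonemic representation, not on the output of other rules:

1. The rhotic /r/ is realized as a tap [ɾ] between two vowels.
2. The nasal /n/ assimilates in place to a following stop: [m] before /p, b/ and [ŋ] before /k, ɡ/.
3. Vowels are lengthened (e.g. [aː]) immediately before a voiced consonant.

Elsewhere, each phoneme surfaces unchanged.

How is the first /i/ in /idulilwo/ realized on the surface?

[iː]

/i/ (word-initial): before a voiced consonant, so rule 3 applies → [iː].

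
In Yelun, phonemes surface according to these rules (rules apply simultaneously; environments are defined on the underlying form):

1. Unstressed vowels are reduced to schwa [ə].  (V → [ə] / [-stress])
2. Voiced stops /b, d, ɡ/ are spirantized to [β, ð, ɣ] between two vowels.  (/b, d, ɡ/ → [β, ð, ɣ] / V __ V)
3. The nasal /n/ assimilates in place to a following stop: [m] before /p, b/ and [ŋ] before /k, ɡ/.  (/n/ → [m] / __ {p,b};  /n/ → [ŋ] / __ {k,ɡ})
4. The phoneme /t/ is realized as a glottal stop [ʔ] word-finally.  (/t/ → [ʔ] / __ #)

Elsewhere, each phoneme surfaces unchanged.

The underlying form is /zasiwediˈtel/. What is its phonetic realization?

[zəsəwəðəˈtel]

/a/ (between /z/ and /s/) occurs in an unstressed syllable → [ə] by rule 1.
/i/ meets the environment for rule 1 (in an unstressed syllable) → [ə].
/e/ (between /w/ and /d/) occurs in an unstressed syllable → [ə] by rule 1.
Rule 2 applies to /d/ (between /e/ and /i/: between two vowels) → [ð].
/i/ (between /d/ and /t/): in an unstressed syllable, so rule 1 applies → [ə].
/t/ (between /i/ and /e/) is in the target of rule 4 but the environment (word-finally) is not met → [t].
/e/ (between /t/ and /l/) is in the target of rule 1 but the environment (in an unstressed syllable) is not met → [e].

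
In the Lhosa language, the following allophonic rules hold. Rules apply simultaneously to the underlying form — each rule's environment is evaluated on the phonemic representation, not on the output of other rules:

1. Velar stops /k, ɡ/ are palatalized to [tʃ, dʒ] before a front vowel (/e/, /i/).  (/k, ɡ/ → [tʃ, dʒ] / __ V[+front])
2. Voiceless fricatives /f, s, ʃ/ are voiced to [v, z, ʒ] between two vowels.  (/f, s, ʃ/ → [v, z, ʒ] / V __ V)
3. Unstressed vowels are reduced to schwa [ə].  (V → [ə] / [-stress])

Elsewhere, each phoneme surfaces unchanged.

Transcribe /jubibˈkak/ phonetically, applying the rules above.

/j/ (word-initial) is unaffected → [j].
/u/ meets the environment for rule 3 (in an unstressed syllable) → [ə].
/b/ (between /u/ and /i/): no rule targets it → [b].
/i/ — between /b/ and /b/, in an unstressed syllable — surfaces as [ə] (rule 3).
/b/ (between /i/ and /k/): no rule targets it → [b].
/k/ — between /b/ and /a/; rule 1 does not apply here → [k].
/a/ — between /k/ and /k/; rule 3 does not apply here → [a].
/k/ (word-final) fails the environment for rule 1, so it stays [k].

[jəbəbˈkak]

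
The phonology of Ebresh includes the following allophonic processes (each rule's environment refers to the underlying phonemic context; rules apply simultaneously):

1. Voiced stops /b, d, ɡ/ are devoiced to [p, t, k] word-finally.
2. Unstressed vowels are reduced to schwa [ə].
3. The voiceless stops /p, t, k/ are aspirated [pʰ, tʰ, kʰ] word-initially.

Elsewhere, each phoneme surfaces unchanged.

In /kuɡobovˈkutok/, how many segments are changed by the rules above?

5

Segments that undergo a rule: /k/ → [kʰ] (rule 3); /u/ → [ə] (rule 2); /o/ → [ə] (rule 2); /o/ → [ə] (rule 2); /o/ → [ə] (rule 2).
All other segments surface unchanged.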